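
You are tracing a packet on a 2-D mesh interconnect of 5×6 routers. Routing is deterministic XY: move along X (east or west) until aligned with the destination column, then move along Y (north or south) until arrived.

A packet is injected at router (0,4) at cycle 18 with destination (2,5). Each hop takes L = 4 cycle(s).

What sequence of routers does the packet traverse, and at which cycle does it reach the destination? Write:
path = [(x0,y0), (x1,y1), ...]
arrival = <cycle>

path = [(0,4), (1,4), (2,4), (2,5)]
arrival = 30

#0 — 0,4 | c18
#1 — 1,4 | c22 | E
#2 — 2,4 | c26 | E
#3 — 2,5 | c30 | N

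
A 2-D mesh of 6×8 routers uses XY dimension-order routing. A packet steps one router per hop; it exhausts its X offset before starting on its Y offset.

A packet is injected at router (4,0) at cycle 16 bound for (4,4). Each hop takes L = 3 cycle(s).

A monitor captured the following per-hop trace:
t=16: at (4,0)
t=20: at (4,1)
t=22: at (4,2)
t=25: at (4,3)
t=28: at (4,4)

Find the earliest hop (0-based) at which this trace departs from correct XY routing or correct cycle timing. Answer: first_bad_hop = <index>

first_bad_hop = 1

check 1→ d=(0,1) cyc+4: BAD: Δcyc=4≠L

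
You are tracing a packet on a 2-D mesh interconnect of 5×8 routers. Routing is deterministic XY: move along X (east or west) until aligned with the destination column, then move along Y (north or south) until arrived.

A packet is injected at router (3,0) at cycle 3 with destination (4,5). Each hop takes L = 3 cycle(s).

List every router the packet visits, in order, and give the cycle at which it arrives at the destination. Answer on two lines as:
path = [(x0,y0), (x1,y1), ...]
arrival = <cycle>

src (3,0)  cyc=3
E→(4,0)  cyc=6
N→(4,1)  cyc=9
N→(4,2)  cyc=12
N→(4,3)  cyc=15
N→(4,4)  cyc=18
N→(4,5)  cyc=21

path = [(3,0), (4,0), (4,1), (4,2), (4,3), (4,4), (4,5)]
arrival = 21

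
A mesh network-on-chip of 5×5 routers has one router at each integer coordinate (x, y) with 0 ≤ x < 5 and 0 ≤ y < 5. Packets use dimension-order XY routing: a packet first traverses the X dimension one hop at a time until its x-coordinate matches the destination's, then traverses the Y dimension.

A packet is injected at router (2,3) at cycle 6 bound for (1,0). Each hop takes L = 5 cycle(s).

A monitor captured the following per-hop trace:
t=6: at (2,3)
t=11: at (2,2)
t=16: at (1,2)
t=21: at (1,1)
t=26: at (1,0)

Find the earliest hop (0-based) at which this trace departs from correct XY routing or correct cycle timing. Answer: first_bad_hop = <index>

check 1→ d=(0,-1) cyc+5: BAD: Y-move but x=2≠1

first_bad_hop = 1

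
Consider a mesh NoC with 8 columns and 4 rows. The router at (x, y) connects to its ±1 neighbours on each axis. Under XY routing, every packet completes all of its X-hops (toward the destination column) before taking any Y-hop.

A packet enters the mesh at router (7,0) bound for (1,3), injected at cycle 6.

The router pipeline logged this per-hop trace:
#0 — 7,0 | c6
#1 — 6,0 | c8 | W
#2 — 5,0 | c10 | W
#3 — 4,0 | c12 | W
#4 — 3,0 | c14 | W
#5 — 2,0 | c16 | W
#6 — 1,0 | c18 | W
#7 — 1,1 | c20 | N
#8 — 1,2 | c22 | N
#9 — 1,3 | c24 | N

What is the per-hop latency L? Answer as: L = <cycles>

Δcyc across hop 0→1: 8 − 6 = 2.
Each hop adds L, hence L = 2.

L = 2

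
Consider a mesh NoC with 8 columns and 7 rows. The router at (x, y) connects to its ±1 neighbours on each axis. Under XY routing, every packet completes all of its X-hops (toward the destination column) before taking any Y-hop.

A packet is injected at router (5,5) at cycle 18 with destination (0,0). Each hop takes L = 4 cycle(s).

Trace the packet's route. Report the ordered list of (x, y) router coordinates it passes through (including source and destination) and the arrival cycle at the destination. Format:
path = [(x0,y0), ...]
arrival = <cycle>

[0] x=5 y=5 t=18
[1] x=4 y=5 t=22 →W
[2] x=3 y=5 t=26 →W
[3] x=2 y=5 t=30 →W
[4] x=1 y=5 t=34 →W
[5] x=0 y=5 t=38 →W
[6] x=0 y=4 t=42 →S
[7] x=0 y=3 t=46 →S
[8] x=0 y=2 t=50 →S
[9] x=0 y=1 t=54 →S
[10] x=0 y=0 t=58 →S

path = [(5,5), (4,5), (3,5), (2,5), (1,5), (0,5), (0,4), (0,3), (0,2), (0,1), (0,0)]
arrival = 58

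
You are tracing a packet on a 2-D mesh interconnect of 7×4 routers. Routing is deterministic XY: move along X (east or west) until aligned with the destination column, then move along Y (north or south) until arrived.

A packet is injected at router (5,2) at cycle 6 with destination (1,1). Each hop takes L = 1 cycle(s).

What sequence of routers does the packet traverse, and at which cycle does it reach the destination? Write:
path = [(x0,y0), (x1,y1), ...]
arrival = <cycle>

path = [(5,2), (4,2), (3,2), (2,2), (1,2), (1,1)]
arrival = 11

[0] x=5 y=2 t=6
[1] x=4 y=2 t=7 →W
[2] x=3 y=2 t=8 →W
[3] x=2 y=2 t=9 →W
[4] x=1 y=2 t=10 →W
[5] x=1 y=1 t=11 →S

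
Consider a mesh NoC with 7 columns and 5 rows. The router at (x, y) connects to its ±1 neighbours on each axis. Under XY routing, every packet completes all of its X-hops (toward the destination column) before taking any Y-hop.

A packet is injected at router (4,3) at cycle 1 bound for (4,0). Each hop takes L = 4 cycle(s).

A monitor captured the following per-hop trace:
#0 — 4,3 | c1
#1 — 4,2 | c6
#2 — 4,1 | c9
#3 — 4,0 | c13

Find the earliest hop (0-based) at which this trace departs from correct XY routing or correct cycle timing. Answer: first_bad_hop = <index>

first_bad_hop = 1

hop 1: step (+0,-1), +5 cyc — BAD: Δcyc=5≠L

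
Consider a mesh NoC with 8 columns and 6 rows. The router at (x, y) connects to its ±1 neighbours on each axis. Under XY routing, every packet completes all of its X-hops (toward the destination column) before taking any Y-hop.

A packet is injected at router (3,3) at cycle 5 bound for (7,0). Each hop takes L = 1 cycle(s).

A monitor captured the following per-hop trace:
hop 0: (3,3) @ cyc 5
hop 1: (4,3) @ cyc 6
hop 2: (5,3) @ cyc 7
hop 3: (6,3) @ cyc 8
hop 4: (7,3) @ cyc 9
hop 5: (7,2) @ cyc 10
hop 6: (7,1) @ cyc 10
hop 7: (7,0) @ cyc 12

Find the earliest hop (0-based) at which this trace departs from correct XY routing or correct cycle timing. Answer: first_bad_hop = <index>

[1] (+1,+0) / 1c ⇒ ok
[2] (+1,+0) / 1c ⇒ ok
[3] (+1,+0) / 1c ⇒ ok
[4] (+1,+0) / 1c ⇒ ok
[5] (+0,-1) / 1c ⇒ ok
[6] (+0,-1) / 0c ⇒ BAD: Δcyc=0≠L

first_bad_hop = 6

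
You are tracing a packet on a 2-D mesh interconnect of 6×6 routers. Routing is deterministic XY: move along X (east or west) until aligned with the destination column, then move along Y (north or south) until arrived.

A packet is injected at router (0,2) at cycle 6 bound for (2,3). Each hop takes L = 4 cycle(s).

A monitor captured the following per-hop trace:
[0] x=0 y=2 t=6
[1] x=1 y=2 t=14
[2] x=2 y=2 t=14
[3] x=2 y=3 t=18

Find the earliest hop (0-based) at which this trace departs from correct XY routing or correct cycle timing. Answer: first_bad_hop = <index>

[1] (+1,+0) / 8c ⇒ BAD: Δcyc=8≠L

first_bad_hop = 1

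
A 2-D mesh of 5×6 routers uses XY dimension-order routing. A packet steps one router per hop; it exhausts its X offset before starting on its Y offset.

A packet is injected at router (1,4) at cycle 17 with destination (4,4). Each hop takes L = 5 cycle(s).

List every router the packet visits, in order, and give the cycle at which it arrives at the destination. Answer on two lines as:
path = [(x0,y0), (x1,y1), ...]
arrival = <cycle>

path = [(1,4), (2,4), (3,4), (4,4)]
arrival = 32

src (1,4)  cyc=17
E→(2,4)  cyc=22
E→(3,4)  cyc=27
E→(4,4)  cyc=32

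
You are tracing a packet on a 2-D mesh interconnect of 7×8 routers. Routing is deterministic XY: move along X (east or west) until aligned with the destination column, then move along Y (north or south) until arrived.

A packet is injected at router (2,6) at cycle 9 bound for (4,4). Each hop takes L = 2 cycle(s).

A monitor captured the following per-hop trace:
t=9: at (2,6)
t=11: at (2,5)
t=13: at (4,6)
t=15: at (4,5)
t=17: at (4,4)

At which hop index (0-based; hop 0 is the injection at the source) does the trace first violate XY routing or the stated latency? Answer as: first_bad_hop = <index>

[1] (+0,-1) / 2c ⇒ BAD: Y-move but x=2≠4

first_bad_hop = 1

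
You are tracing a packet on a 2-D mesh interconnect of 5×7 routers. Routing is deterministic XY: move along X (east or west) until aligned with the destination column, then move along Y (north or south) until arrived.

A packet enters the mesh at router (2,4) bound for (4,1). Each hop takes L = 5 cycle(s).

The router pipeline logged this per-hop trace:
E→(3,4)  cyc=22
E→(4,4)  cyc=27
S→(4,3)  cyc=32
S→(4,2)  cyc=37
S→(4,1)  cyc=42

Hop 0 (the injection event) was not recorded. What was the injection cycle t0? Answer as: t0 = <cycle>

cyc[1] = 22 and cyc[k] = t0 + k·L for every k.
Therefore t0 = 22 − L = 17.

t0 = 17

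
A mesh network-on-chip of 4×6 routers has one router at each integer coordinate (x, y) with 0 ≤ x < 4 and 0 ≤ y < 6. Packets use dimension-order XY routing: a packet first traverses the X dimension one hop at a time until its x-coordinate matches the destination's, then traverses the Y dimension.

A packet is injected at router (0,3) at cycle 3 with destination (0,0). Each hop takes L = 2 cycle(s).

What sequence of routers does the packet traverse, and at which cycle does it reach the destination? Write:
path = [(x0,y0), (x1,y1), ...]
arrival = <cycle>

path = [(0,3), (0,2), (0,1), (0,0)]
arrival = 9

  0. router=(0,3) cycle=3 (inject)
  1. router=(0,2) cycle=5 dir=S
  2. router=(0,1) cycle=7 dir=S
  3. router=(0,0) cycle=9 dir=S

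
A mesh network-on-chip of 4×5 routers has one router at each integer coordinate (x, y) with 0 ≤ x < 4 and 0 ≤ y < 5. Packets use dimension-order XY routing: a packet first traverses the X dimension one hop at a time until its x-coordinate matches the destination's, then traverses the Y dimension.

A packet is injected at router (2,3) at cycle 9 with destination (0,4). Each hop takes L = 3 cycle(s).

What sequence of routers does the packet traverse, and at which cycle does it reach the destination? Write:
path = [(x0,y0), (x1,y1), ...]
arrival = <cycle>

t=9: at (2,3)
t=12: at (1,3) after W
t=15: at (0,3) after W
t=18: at (0,4) after N

path = [(2,3), (1,3), (0,3), (0,4)]
arrival = 18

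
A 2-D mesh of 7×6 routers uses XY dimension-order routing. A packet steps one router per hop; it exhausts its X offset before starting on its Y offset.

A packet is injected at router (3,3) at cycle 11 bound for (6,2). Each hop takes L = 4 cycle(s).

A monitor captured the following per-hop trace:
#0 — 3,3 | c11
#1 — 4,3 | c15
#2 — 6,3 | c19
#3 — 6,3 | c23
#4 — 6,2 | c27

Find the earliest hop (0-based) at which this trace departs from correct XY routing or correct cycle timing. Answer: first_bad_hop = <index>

first_bad_hop = 2

[1] (+1,+0) / 4c ⇒ ok
[2] (+2,+0) / 4c ⇒ BAD: non-unit step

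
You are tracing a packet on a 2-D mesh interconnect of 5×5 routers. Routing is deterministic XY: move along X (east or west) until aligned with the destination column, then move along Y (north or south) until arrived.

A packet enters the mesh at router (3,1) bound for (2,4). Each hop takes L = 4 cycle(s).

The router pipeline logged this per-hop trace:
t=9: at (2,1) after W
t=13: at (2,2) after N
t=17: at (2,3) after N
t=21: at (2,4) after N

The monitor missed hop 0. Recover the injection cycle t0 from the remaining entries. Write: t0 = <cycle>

t0 = 5

Hop 1 reached at cycle 9; hop k is at t0 + k·L.
So t0 = 9 − 1·4 = 5.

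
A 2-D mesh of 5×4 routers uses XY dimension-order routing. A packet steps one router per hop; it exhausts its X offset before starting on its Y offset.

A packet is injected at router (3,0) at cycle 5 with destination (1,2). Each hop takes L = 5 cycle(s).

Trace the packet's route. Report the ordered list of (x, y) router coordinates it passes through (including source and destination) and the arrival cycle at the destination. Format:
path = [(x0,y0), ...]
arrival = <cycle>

path = [(3,0), (2,0), (1,0), (1,1), (1,2)]
arrival = 25

#0 — 3,0 | c5
#1 — 2,0 | c10 | W
#2 — 1,0 | c15 | W
#3 — 1,1 | c20 | N
#4 — 1,2 | c25 | N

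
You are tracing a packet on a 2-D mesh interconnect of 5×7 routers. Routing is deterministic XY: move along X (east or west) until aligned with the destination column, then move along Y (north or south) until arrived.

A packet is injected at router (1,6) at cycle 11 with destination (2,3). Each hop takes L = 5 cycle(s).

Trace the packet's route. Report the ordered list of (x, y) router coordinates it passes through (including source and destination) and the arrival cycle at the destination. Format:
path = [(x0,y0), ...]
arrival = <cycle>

[0] x=1 y=6 t=11
[1] x=2 y=6 t=16 →E
[2] x=2 y=5 t=21 →S
[3] x=2 y=4 t=26 →S
[4] x=2 y=3 t=31 →S

path = [(1,6), (2,6), (2,5), (2,4), (2,3)]
arrival = 31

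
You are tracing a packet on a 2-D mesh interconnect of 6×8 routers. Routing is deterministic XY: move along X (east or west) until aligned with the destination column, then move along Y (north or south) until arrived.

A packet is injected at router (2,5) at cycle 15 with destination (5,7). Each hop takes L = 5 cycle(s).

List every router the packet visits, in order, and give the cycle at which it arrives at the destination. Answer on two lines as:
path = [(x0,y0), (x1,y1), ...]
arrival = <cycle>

path = [(2,5), (3,5), (4,5), (5,5), (5,6), (5,7)]
arrival = 40

#0 — 2,5 | c15
#1 — 3,5 | c20 | E
#2 — 4,5 | c25 | E
#3 — 5,5 | c30 | E
#4 — 5,6 | c35 | N
#5 — 5,7 | c40 | N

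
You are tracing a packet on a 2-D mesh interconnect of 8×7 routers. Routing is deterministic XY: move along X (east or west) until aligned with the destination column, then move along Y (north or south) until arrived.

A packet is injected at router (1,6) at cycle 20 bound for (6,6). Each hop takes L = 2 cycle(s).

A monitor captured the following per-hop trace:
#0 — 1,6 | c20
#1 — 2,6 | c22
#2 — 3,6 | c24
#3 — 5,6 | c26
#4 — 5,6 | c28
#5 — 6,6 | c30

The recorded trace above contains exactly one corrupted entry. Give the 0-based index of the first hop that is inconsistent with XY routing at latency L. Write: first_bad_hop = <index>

first_bad_hop = 3

hop 1: step (+1,+0), +2 cyc — ok
hop 2: step (+1,+0), +2 cyc — ok
hop 3: step (+2,+0), +2 cyc — BAD: non-unit step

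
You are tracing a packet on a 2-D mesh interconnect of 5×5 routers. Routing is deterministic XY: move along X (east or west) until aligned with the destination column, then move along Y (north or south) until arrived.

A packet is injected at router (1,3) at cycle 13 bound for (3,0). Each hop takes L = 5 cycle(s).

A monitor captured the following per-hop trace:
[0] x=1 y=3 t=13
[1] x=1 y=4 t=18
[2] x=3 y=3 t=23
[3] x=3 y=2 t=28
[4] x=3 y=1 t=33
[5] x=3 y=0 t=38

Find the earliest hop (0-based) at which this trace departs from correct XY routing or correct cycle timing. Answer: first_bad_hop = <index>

first_bad_hop = 1

hop 1: step (+0,+1), +5 cyc — BAD: Y-move but x=1≠3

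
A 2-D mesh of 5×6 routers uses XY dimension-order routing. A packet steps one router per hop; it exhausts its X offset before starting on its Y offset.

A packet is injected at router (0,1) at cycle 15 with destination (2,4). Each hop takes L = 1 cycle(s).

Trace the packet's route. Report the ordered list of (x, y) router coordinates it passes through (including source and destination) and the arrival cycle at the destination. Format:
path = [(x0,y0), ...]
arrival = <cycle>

[0] x=0 y=1 t=15
[1] x=1 y=1 t=16 →E
[2] x=2 y=1 t=17 →E
[3] x=2 y=2 t=18 →N
[4] x=2 y=3 t=19 →N
[5] x=2 y=4 t=20 →N

path = [(0,1), (1,1), (2,1), (2,2), (2,3), (2,4)]
arrival = 20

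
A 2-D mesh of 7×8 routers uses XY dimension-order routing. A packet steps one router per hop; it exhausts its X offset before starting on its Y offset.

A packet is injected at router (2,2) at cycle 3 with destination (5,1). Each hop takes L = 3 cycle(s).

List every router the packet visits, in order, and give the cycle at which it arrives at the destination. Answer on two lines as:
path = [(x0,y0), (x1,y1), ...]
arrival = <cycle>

path = [(2,2), (3,2), (4,2), (5,2), (5,1)]
arrival = 15

[0] x=2 y=2 t=3
[1] x=3 y=2 t=6 →E
[2] x=4 y=2 t=9 →E
[3] x=5 y=2 t=12 →E
[4] x=5 y=1 t=15 →S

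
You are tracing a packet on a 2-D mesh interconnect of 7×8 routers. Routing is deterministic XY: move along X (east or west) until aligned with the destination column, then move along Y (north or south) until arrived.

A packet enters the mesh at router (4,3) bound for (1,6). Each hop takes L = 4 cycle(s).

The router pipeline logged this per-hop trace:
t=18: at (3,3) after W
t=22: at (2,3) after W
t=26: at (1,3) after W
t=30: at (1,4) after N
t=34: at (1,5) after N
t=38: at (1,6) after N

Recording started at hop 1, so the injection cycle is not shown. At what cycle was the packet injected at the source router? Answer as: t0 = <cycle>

At hop 1 the cycle is 18; in general cyc_k = t0 + kL.
Therefore t0 = 18 − L = 14.

t0 = 14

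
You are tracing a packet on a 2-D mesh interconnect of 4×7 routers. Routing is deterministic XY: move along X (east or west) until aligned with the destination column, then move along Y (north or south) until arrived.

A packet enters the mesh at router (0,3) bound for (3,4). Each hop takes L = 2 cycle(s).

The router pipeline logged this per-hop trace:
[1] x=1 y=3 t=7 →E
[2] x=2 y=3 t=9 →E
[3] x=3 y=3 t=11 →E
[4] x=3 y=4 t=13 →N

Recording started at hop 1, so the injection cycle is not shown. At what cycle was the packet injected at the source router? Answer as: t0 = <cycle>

t0 = 5

Hop 1 reached at cycle 7; hop k is at t0 + k·L.
Subtract one hop: t0 = 7 − 2 = 5.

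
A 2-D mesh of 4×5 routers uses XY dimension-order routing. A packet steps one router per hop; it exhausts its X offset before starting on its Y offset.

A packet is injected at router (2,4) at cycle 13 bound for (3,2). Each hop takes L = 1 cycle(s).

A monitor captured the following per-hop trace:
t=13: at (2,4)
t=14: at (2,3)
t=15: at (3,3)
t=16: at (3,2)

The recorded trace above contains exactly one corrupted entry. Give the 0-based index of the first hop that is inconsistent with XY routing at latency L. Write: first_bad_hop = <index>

[1] (+0,-1) / 1c ⇒ BAD: Y-move but x=2≠3

first_bad_hop = 1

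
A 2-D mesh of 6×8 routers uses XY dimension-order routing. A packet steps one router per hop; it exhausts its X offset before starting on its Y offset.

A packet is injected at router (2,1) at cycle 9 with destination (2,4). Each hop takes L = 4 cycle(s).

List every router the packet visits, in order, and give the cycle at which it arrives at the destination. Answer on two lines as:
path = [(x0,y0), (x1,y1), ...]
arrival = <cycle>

  0. router=(2,1) cycle=9 (inject)
  1. router=(2,2) cycle=13 dir=N
  2. router=(2,3) cycle=17 dir=N
  3. router=(2,4) cycle=21 dir=N

path = [(2,1), (2,2), (2,3), (2,4)]
arrival = 21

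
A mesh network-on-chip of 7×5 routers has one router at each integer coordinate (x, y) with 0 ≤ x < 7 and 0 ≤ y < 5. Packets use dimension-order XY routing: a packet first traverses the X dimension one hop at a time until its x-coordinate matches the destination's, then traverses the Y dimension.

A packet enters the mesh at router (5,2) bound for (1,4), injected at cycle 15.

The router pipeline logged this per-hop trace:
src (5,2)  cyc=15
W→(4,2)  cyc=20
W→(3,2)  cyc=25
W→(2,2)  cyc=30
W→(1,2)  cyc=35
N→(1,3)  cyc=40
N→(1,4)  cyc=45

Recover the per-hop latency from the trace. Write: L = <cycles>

L = 5

Δcyc across hop 0→1: 20 − 15 = 5.
One hop costs L cycles, so L = 5.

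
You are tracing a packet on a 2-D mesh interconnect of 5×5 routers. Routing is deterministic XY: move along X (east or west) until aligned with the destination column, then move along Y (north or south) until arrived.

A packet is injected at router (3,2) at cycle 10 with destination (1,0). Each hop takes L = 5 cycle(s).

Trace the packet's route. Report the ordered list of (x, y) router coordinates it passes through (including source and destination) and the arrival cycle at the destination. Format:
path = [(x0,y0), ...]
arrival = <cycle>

[0] x=3 y=2 t=10
[1] x=2 y=2 t=15 →W
[2] x=1 y=2 t=20 →W
[3] x=1 y=1 t=25 →S
[4] x=1 y=0 t=30 →S

path = [(3,2), (2,2), (1,2), (1,1), (1,0)]
arrival = 30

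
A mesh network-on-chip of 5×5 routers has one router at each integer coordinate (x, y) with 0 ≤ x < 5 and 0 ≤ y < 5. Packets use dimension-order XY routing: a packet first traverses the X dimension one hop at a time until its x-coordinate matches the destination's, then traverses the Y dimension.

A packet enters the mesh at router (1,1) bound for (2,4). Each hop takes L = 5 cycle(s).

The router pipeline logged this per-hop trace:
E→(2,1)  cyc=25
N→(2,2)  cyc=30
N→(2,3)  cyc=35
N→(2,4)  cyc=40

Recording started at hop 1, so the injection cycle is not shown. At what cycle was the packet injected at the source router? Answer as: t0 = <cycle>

At hop 1 the cycle is 25; in general cyc_k = t0 + kL.
So t0 = 25 − 1·5 = 20.

t0 = 20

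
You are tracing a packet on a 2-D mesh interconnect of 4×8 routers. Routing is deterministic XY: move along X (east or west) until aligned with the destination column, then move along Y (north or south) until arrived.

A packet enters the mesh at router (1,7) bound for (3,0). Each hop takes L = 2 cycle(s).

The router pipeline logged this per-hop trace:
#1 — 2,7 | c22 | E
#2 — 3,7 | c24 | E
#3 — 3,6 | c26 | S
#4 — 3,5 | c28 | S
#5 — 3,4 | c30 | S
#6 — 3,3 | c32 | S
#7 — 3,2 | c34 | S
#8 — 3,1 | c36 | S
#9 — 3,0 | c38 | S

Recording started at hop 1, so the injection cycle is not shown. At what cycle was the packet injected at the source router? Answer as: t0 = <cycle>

The first recorded entry is hop 1 at cycle 22.
So t0 = 22 − 1·2 = 20.

t0 = 20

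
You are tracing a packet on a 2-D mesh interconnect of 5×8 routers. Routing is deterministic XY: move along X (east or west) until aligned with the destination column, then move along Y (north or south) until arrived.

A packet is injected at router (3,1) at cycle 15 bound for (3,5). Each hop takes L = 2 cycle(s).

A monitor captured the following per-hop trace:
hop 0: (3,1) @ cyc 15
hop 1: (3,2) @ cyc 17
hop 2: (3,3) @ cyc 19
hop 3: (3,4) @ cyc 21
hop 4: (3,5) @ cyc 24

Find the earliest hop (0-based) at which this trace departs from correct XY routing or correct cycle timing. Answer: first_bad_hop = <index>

  1: Δx=+0 Δy=+1 Δt=2 [ok]
  2: Δx=+0 Δy=+1 Δt=2 [ok]
  3: Δx=+0 Δy=+1 Δt=2 [ok]
  4: Δx=+0 Δy=+1 Δt=3 [BAD: Δcyc=3≠L]

first_bad_hop = 4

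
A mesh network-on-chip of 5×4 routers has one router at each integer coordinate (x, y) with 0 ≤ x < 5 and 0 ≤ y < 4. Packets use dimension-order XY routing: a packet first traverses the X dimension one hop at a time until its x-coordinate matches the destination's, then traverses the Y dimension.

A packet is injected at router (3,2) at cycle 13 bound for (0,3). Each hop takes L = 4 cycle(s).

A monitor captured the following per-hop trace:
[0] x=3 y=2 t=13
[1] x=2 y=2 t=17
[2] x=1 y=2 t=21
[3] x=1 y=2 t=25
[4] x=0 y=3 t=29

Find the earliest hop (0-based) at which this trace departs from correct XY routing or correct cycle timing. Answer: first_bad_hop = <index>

check 1→ d=(-1,0) cyc+4: ok
check 2→ d=(-1,0) cyc+4: ok
check 3→ d=(0,0) cyc+4: BAD: non-unit step

first_bad_hop = 3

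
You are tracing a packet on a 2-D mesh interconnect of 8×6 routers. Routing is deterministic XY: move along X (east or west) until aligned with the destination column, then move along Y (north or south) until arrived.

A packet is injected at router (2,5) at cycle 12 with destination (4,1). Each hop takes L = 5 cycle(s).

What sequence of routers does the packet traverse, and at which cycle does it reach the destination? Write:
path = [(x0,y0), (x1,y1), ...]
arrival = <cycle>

[0] x=2 y=5 t=12
[1] x=3 y=5 t=17 →E
[2] x=4 y=5 t=22 →E
[3] x=4 y=4 t=27 →S
[4] x=4 y=3 t=32 →S
[5] x=4 y=2 t=37 →S
[6] x=4 y=1 t=42 →S

path = [(2,5), (3,5), (4,5), (4,4), (4,3), (4,2), (4,1)]
arrival = 42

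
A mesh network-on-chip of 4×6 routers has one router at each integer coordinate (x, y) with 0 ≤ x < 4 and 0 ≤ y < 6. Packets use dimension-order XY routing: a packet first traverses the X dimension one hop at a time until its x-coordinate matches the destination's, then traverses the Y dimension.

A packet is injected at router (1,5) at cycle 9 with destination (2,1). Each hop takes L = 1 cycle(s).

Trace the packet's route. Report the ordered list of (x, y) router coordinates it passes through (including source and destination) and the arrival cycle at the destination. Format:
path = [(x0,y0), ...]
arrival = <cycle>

t=9: at (1,5)
t=10: at (2,5) after E
t=11: at (2,4) after S
t=12: at (2,3) after S
t=13: at (2,2) after S
t=14: at (2,1) after S

path = [(1,5), (2,5), (2,4), (2,3), (2,2), (2,1)]
arrival = 14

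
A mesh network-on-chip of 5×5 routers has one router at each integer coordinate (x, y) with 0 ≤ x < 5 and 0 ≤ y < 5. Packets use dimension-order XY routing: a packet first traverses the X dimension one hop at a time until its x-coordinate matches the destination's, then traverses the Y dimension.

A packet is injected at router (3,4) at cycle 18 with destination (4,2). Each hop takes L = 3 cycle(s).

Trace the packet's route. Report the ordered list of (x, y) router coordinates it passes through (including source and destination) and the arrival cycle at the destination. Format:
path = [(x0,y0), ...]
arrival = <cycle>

path = [(3,4), (4,4), (4,3), (4,2)]
arrival = 27

[0] x=3 y=4 t=18
[1] x=4 y=4 t=21 →E
[2] x=4 y=3 t=24 →S
[3] x=4 y=2 t=27 →S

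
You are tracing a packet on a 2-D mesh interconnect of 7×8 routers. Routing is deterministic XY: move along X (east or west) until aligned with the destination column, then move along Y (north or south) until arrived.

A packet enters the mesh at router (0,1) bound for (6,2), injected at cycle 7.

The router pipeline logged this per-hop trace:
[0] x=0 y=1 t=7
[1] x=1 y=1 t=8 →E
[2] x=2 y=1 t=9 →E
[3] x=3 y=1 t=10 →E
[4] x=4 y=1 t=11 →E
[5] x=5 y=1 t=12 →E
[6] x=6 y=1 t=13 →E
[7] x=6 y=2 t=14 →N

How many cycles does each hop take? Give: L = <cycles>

Δcyc across hop 0→1: 8 − 7 = 1.
Each hop adds L, hence L = 1.

L = 1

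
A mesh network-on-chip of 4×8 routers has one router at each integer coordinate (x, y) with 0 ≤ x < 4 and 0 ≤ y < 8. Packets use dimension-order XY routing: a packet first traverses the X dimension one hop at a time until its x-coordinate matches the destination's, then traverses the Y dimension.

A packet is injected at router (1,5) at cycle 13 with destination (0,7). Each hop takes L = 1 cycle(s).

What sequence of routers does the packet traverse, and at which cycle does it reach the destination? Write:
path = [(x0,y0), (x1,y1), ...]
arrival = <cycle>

t=13: at (1,5)
t=14: at (0,5) after W
t=15: at (0,6) after N
t=16: at (0,7) after N

path = [(1,5), (0,5), (0,6), (0,7)]
arrival = 16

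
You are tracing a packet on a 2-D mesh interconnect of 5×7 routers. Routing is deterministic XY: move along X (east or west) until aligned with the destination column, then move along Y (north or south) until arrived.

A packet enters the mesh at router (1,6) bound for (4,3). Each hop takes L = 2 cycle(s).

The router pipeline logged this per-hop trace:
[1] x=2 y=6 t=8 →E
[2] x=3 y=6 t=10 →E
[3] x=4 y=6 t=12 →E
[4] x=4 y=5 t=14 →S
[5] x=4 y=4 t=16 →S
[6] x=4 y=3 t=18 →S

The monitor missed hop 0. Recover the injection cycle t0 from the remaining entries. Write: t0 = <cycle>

t0 = 6

At hop 1 the cycle is 8; in general cyc_k = t0 + kL.
t0 = cyc[1] − L = 8 − 2 = 6.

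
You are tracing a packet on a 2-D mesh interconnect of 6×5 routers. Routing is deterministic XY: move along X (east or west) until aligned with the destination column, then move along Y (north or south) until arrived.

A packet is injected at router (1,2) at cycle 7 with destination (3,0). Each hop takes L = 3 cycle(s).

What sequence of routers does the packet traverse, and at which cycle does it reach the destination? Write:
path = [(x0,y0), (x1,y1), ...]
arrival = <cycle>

path = [(1,2), (2,2), (3,2), (3,1), (3,0)]
arrival = 19

[0] x=1 y=2 t=7
[1] x=2 y=2 t=10 →E
[2] x=3 y=2 t=13 →E
[3] x=3 y=1 t=16 →S
[4] x=3 y=0 t=19 →S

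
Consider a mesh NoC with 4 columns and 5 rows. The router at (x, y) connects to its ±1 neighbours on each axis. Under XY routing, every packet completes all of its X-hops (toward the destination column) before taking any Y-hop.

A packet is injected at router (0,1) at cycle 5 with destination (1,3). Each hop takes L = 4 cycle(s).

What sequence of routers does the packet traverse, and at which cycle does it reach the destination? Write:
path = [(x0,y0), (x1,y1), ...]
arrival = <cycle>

[0] x=0 y=1 t=5
[1] x=1 y=1 t=9 →E
[2] x=1 y=2 t=13 →N
[3] x=1 y=3 t=17 →N

path = [(0,1), (1,1), (1,2), (1,3)]
arrival = 17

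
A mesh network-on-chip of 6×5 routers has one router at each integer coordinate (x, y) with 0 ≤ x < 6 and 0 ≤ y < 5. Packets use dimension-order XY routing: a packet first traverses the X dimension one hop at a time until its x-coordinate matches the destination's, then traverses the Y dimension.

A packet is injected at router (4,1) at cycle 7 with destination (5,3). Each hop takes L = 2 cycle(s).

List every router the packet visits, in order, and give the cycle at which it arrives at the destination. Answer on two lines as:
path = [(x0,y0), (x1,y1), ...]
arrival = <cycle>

#0 — 4,1 | c7
#1 — 5,1 | c9 | E
#2 — 5,2 | c11 | N
#3 — 5,3 | c13 | N

path = [(4,1), (5,1), (5,2), (5,3)]
arrival = 13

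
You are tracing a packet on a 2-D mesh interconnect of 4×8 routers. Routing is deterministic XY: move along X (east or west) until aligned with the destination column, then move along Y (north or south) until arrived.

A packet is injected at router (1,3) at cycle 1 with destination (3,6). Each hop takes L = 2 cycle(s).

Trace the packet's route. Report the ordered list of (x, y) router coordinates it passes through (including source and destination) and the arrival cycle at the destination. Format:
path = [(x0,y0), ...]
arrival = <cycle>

path = [(1,3), (2,3), (3,3), (3,4), (3,5), (3,6)]
arrival = 11

#0 — 1,3 | c1
#1 — 2,3 | c3 | E
#2 — 3,3 | c5 | E
#3 — 3,4 | c7 | N
#4 — 3,5 | c9 | N
#5 — 3,6 | c11 | N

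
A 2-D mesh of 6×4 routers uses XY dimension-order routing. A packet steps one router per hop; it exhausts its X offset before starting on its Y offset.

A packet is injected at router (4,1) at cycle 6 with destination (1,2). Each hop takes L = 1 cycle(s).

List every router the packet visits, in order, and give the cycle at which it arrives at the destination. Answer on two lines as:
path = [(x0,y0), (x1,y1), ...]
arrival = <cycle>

  0. router=(4,1) cycle=6 (inject)
  1. router=(3,1) cycle=7 dir=W
  2. router=(2,1) cycle=8 dir=W
  3. router=(1,1) cycle=9 dir=W
  4. router=(1,2) cycle=10 dir=N

path = [(4,1), (3,1), (2,1), (1,1), (1,2)]
arrival = 10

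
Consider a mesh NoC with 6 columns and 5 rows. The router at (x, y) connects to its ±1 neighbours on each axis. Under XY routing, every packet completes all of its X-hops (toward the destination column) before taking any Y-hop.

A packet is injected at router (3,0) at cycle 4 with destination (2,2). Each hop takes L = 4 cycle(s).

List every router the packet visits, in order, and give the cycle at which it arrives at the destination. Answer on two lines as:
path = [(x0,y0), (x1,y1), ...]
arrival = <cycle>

path = [(3,0), (2,0), (2,1), (2,2)]
arrival = 16

hop 0: (3,0) @ cyc 4
hop 1: (2,0) @ cyc 8  [W]
hop 2: (2,1) @ cyc 12  [N]
hop 3: (2,2) @ cyc 16  [N]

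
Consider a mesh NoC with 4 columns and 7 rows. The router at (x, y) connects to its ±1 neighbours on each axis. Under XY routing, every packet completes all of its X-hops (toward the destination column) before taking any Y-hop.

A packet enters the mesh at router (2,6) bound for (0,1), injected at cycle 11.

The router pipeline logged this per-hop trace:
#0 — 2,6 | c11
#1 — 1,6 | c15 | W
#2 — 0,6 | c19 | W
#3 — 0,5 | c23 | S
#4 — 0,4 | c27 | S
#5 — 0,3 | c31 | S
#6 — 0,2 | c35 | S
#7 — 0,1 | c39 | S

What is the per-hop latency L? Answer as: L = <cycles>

From hop 0 (11) to hop 1 (15): +4 cycles.
Per-hop latency L = Δcyc = 4.

L = 4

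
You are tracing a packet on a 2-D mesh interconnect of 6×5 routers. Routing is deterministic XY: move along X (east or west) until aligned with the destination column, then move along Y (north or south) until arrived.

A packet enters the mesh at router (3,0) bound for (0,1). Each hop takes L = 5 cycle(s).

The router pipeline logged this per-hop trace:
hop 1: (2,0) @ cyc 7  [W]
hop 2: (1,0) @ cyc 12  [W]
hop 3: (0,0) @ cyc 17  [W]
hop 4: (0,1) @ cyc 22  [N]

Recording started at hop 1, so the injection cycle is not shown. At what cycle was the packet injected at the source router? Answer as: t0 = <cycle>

Hop 1 reached at cycle 7; hop k is at t0 + k·L.
So t0 = 7 − 1·5 = 2.

t0 = 2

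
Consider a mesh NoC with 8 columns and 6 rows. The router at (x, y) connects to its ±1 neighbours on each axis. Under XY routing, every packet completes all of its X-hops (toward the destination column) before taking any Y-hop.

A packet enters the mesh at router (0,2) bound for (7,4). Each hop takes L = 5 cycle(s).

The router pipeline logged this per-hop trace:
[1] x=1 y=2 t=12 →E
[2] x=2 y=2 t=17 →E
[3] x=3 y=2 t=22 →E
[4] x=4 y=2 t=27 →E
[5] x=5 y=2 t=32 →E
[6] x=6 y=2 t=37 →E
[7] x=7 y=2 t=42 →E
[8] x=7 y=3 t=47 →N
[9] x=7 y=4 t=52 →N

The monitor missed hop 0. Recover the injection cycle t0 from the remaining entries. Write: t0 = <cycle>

At hop 1 the cycle is 12; in general cyc_k = t0 + kL.
Subtract one hop: t0 = 12 − 5 = 7.

t0 = 7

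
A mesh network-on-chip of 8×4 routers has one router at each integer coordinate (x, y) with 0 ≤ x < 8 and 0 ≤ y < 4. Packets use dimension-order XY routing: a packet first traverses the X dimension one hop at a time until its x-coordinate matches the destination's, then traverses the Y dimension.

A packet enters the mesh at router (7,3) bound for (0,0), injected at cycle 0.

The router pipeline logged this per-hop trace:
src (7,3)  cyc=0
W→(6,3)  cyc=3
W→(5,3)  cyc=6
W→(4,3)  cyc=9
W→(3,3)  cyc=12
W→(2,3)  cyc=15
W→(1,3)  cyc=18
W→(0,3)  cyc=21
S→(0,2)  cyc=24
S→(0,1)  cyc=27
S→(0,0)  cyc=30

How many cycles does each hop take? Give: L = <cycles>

Δcyc across hop 0→1: 3 − 0 = 3.
One hop costs L cycles, so L = 3.

L = 3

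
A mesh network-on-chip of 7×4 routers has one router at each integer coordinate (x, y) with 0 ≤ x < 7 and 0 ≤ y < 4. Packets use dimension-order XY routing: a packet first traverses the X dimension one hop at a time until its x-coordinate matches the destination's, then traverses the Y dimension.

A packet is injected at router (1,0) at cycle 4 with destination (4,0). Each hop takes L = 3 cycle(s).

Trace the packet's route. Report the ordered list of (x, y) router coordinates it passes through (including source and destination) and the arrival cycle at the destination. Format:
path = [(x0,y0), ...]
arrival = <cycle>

t=4: at (1,0)
t=7: at (2,0) after E
t=10: at (3,0) after E
t=13: at (4,0) after E

path = [(1,0), (2,0), (3,0), (4,0)]
arrival = 13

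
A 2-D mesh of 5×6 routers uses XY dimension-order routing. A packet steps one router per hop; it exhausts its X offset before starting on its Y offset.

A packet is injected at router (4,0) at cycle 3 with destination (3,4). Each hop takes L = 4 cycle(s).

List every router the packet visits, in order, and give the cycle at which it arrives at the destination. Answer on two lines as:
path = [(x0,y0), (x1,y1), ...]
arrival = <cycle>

#0 — 4,0 | c3
#1 — 3,0 | c7 | W
#2 — 3,1 | c11 | N
#3 — 3,2 | c15 | N
#4 — 3,3 | c19 | N
#5 — 3,4 | c23 | N

path = [(4,0), (3,0), (3,1), (3,2), (3,3), (3,4)]
arrival = 23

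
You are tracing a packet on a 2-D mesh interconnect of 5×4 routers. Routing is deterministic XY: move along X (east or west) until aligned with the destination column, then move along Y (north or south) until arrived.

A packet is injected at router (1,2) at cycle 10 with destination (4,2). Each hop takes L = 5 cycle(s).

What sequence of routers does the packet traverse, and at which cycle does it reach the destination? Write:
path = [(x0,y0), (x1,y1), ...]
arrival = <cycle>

path = [(1,2), (2,2), (3,2), (4,2)]
arrival = 25

t=10: at (1,2)
t=15: at (2,2) after E
t=20: at (3,2) after E
t=25: at (4,2) after E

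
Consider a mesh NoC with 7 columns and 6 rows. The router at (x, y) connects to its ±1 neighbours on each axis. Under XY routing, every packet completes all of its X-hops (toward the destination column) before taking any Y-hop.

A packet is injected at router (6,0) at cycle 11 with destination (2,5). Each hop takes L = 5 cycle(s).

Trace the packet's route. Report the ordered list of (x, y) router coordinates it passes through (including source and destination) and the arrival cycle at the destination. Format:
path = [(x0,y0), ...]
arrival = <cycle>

path = [(6,0), (5,0), (4,0), (3,0), (2,0), (2,1), (2,2), (2,3), (2,4), (2,5)]
arrival = 56

  0. router=(6,0) cycle=11 (inject)
  1. router=(5,0) cycle=16 dir=W
  2. router=(4,0) cycle=21 dir=W
  3. router=(3,0) cycle=26 dir=W
  4. router=(2,0) cycle=31 dir=W
  5. router=(2,1) cycle=36 dir=N
  6. router=(2,2) cycle=41 dir=N
  7. router=(2,3) cycle=46 dir=N
  8. router=(2,4) cycle=51 dir=N
  9. router=(2,5) cycle=56 dir=N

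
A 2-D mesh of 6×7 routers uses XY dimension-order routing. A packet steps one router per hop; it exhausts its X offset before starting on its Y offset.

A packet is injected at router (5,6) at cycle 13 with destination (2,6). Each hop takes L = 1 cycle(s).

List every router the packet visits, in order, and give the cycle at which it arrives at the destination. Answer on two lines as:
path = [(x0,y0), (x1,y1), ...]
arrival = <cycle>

[0] x=5 y=6 t=13
[1] x=4 y=6 t=14 →W
[2] x=3 y=6 t=15 →W
[3] x=2 y=6 t=16 →W

path = [(5,6), (4,6), (3,6), (2,6)]
arrival = 16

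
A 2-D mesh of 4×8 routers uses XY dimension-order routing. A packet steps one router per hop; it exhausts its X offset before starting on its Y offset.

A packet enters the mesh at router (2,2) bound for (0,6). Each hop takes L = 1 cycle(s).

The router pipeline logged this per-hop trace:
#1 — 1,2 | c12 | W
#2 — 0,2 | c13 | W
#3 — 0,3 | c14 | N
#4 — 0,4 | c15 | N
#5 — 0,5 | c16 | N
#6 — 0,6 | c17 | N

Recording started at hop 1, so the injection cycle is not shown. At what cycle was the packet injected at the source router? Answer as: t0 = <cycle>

t0 = 11

The first recorded entry is hop 1 at cycle 12.
Subtract one hop: t0 = 12 − 1 = 11.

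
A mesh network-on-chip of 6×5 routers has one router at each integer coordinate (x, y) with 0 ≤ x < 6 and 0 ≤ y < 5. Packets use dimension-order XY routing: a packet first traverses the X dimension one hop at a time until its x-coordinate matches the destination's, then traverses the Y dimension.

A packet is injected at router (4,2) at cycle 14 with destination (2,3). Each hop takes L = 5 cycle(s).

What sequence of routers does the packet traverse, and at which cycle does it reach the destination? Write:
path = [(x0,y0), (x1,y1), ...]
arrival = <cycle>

src (4,2)  cyc=14
W→(3,2)  cyc=19
W→(2,2)  cyc=24
N→(2,3)  cyc=29

path = [(4,2), (3,2), (2,2), (2,3)]
arrival = 29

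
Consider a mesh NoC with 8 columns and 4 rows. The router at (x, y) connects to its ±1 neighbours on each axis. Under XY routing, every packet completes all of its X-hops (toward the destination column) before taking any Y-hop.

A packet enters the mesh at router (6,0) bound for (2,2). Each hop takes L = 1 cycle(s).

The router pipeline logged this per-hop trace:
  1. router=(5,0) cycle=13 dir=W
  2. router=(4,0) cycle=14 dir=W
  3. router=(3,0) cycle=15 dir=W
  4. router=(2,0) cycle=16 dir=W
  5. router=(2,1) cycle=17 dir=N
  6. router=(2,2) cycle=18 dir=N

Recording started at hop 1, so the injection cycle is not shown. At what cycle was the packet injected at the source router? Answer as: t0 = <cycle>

cyc[1] = 13 and cyc[k] = t0 + k·L for every k.
Therefore t0 = 13 − L = 12.

t0 = 12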